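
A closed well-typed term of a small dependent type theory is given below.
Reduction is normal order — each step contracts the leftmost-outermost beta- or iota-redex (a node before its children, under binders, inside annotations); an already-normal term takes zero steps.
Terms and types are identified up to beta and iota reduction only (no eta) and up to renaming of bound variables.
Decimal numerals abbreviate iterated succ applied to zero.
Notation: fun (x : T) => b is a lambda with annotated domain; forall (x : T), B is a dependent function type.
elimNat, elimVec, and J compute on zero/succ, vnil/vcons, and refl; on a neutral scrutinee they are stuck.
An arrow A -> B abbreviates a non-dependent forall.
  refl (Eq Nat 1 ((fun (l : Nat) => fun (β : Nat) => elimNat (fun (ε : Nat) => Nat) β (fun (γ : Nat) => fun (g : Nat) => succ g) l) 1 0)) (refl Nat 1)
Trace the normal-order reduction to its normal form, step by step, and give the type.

normal-order reduction:
  refl (Eq Nat 1 ((fun (l : Nat) => fun (β : Nat) => elimNat (fun (ε : Nat) => Nat) β (fun (γ : Nat) => fun (g : Nat) => succ g) l) 1 0)) (refl Nat 1)
  ~> refl (Eq Nat 1 ((fun (l : Nat) => elimNat (fun (β : Nat) => Nat) l (fun (ε : Nat) => fun (γ : Nat) => succ γ) 1) 0)) (refl Nat 1)
  ~> refl (Eq Nat 1 (elimNat (fun (l : Nat) => Nat) 0 (fun (β : Nat) => fun (ε : Nat) => succ ε) 1)) (refl Nat 1)
  ~> refl (Eq Nat 1 ((fun (l : Nat) => fun (β : Nat) => succ β) 0 (elimNat (fun (ε : Nat) => Nat) 0 (fun (γ : Nat) => fun (g : Nat) => succ g) 0))) (refl Nat 1)
  ~> refl (Eq Nat 1 ((fun (l : Nat) => succ l) (elimNat (fun (β : Nat) => Nat) 0 (fun (ε : Nat) => fun (γ : Nat) => succ γ) 0))) (refl Nat 1)
  ~> refl (Eq Nat 1 (succ (elimNat (fun (l : Nat) => Nat) 0 (fun (β : Nat) => fun (ε : Nat) => succ ε) 0))) (refl Nat 1)
  ~> refl (Eq Nat 1 1) (refl Nat 1)
inferred type:
  Eq (Eq Nat 1 1) (refl Nat 1) (refl Nat 1)


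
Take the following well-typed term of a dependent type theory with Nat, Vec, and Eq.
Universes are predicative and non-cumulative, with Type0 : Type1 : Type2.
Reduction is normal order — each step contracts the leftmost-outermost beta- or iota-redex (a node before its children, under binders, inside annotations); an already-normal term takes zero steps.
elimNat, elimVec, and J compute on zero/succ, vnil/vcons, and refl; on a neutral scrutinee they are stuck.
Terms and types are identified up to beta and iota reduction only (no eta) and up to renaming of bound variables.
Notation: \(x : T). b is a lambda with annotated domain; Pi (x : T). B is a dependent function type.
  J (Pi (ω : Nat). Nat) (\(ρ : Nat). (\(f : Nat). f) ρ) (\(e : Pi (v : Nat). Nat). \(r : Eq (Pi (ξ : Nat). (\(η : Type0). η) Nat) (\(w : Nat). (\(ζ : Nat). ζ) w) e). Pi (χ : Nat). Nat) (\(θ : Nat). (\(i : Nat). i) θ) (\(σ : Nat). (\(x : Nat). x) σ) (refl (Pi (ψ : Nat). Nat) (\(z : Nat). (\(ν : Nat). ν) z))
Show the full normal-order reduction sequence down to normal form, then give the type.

normal-order reduction sequence:
  J (Pi (ω : Nat). Nat) (\(ρ : Nat). (\(f : Nat). f) ρ) (\(e : Pi (v : Nat). Nat). \(r : Eq (Pi (ξ : Nat). (\(η : Type0). η) Nat) (\(w : Nat). (\(ζ : Nat). ζ) w) e). Pi (χ : Nat). Nat) (\(θ : Nat). (\(i : Nat). i) θ) (\(σ : Nat). (\(x : Nat). x) σ) (refl (Pi (ψ : Nat). Nat) (\(z : Nat). (\(ν : Nat). ν) z))
  ~> \(ω : Nat). (\(ρ : Nat). ρ) ω
  ~> \(ω : Nat). ω
the term's type:
  Pi (ω : Nat). Nat


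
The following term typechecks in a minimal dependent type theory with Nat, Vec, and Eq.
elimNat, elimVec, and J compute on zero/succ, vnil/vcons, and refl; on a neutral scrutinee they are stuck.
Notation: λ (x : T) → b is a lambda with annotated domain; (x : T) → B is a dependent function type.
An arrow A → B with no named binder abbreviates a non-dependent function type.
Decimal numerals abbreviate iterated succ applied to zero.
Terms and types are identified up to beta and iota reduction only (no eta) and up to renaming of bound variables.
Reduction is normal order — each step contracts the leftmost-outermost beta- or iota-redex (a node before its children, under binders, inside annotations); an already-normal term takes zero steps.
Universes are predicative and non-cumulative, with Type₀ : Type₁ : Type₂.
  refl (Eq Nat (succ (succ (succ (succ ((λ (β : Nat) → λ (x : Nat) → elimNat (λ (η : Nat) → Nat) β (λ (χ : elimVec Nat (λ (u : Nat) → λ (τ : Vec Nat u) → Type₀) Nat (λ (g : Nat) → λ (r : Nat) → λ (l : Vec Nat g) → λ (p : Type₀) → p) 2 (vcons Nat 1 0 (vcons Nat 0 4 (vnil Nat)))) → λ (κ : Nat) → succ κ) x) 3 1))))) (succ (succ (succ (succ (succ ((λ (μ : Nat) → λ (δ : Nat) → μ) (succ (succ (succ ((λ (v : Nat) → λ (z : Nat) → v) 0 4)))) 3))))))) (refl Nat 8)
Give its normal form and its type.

normal form:
  refl (Eq Nat 8 8) (refl Nat 8)
the term's type:
  Eq (Eq Nat 8 8) (refl Nat 8) (refl Nat 8)


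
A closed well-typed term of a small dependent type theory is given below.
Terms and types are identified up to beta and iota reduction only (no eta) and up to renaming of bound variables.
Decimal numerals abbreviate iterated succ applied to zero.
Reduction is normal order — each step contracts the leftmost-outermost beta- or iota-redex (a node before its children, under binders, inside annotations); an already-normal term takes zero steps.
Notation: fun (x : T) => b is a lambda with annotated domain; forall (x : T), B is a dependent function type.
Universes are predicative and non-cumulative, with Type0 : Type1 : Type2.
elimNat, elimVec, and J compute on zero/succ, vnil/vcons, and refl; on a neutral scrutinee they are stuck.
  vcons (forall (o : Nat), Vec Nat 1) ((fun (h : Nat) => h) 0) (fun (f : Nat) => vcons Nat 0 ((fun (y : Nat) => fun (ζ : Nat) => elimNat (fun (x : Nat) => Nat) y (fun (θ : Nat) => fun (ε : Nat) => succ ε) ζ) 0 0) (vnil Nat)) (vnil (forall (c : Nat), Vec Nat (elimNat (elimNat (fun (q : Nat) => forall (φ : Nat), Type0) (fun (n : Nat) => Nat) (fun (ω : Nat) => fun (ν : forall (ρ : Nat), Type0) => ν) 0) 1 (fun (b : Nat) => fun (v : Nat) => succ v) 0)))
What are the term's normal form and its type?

normal form:
  vcons (forall (o : Nat), Vec Nat 1) 0 (fun (h : Nat) => vcons Nat 0 0 (vnil Nat)) (vnil (forall (f : Nat), Vec Nat 1))
the term's type:
  Vec (forall (o : Nat), Vec Nat 1) 1
observation: the leftmost-outermost redex is a beta-redex, and normalization takes 5 steps.


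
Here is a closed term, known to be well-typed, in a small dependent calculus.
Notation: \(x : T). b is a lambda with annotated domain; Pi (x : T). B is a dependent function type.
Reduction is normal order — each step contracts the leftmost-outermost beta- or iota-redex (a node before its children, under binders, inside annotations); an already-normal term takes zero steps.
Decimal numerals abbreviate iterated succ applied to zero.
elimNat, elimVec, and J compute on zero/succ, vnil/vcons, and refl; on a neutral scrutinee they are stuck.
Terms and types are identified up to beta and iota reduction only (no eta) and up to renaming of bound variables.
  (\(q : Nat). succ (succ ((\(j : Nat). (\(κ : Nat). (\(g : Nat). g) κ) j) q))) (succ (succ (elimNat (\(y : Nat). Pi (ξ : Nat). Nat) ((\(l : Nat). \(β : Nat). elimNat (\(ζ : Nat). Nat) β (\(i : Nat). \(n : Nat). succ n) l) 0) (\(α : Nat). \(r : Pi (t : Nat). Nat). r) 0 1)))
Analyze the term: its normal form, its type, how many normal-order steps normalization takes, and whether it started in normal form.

reduced normal form:
  5
the term's type:
  Nat
steps to reach normal form (normal order): 8
term was already normal: no
first contracted redex: a beta-redex


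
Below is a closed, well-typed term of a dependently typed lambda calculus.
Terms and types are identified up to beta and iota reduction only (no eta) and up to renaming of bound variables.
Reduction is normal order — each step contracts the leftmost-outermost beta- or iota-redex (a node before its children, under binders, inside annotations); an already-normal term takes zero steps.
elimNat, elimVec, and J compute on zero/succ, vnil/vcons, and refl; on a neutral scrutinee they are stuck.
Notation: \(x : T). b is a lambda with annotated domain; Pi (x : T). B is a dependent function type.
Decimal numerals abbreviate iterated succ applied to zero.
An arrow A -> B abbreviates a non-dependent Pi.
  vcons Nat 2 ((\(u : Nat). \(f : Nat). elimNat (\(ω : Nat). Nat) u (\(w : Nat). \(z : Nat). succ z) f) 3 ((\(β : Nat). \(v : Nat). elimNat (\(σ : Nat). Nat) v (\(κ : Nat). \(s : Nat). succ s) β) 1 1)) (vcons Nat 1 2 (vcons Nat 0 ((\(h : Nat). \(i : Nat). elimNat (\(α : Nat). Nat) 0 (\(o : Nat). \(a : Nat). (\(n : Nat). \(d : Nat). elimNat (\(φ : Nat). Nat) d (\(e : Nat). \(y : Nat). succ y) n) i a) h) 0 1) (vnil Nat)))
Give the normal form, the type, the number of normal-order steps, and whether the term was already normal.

normal form:
  vcons Nat 2 5 (vcons Nat 1 2 (vcons Nat 0 0 (vnil Nat)))
the term's type:
  Vec Nat 3
normal-order step count: 18
term was already normal: no
first contracted redex: a beta-redex


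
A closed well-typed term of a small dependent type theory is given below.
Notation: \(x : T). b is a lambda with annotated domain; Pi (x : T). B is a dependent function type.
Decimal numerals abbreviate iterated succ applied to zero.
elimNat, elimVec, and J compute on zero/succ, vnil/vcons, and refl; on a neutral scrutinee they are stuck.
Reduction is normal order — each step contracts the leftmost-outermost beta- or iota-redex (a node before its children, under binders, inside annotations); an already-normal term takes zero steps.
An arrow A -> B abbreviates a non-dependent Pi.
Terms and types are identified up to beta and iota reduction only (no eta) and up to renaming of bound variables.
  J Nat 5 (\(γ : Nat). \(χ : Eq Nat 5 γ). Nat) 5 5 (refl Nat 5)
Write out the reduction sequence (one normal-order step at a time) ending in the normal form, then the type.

normal-order reduction:
  J Nat 5 (\(γ : Nat). \(χ : Eq Nat 5 γ). Nat) 5 5 (refl Nat 5)
  ~> 5
type:
  Nat


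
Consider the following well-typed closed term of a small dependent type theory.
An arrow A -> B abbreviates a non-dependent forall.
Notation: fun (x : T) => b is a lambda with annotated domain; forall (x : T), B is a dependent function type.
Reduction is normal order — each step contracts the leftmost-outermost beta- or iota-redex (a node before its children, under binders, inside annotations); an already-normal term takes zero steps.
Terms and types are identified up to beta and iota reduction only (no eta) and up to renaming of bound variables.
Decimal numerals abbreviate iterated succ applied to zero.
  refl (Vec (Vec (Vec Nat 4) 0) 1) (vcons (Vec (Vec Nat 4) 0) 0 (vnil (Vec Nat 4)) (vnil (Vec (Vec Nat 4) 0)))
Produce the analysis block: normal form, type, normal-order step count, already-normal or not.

resulting normal form:
  refl (Vec (Vec (Vec Nat 4) 0) 1) (vcons (Vec (Vec Nat 4) 0) 0 (vnil (Vec Nat 4)) (vnil (Vec (Vec Nat 4) 0)))
type:
  Eq (Vec (Vec (Vec Nat 4) 0) 1) (vcons (Vec (Vec Nat 4) 0) 0 (vnil (Vec Nat 4)) (vnil (Vec (Vec Nat 4) 0))) (vcons (Vec (Vec Nat 4) 0) 0 (vnil (Vec Nat 4)) (vnil (Vec (Vec Nat 4) 0)))
steps to reach normal form (normal order): 0
term was already normal: yes


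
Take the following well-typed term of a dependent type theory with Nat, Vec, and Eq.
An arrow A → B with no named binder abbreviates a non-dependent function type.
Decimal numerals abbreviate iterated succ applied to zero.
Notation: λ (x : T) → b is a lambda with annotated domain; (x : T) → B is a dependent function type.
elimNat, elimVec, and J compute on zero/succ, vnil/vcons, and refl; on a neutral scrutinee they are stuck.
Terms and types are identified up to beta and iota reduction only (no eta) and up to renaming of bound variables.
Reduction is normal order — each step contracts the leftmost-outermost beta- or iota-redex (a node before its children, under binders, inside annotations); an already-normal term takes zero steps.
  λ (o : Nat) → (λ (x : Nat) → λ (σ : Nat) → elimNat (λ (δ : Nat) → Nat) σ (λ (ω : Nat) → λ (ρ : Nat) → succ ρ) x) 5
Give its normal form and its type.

reduced normal form:
  λ (o : Nat) → λ (x : Nat) → succ (succ (succ (succ (succ x))))
the term's type:
  Nat → Nat → Nat


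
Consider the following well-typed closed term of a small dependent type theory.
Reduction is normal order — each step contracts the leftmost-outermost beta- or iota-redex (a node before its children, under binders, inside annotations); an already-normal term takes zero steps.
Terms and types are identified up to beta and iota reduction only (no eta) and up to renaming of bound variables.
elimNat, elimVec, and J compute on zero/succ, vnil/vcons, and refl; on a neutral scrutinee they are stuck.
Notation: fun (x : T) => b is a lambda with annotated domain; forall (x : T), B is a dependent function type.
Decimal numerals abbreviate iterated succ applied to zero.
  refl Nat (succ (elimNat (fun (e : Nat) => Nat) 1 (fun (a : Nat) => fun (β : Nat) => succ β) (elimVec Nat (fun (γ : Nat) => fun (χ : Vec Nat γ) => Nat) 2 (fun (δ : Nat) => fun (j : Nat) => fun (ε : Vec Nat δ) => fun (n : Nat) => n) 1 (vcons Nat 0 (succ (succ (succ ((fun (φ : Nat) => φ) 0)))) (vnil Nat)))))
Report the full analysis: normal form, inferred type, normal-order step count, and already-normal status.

reduced normal form:
  refl Nat 4
inferred type:
  Eq Nat 4 4
steps to reach normal form (normal order): 13
already normal: no
first contracted redex: an elimVec iota-redex


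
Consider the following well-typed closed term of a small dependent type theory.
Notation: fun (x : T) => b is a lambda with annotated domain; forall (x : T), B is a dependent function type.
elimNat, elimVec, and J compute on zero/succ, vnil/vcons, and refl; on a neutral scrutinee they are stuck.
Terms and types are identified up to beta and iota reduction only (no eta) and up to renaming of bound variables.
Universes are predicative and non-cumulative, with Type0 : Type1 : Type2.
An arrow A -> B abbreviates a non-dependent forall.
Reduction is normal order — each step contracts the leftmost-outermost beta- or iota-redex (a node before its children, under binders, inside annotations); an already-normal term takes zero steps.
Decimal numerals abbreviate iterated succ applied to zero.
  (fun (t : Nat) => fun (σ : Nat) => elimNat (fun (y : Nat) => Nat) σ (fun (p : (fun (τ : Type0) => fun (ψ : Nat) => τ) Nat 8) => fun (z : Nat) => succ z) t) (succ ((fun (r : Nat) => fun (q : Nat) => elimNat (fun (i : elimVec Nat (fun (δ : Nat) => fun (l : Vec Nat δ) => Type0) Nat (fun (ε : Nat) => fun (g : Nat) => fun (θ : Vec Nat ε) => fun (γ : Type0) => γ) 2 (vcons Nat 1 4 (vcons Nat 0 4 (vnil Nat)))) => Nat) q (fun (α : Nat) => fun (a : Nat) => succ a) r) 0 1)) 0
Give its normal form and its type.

resulting normal form:
  2
inferred type:
  Nat


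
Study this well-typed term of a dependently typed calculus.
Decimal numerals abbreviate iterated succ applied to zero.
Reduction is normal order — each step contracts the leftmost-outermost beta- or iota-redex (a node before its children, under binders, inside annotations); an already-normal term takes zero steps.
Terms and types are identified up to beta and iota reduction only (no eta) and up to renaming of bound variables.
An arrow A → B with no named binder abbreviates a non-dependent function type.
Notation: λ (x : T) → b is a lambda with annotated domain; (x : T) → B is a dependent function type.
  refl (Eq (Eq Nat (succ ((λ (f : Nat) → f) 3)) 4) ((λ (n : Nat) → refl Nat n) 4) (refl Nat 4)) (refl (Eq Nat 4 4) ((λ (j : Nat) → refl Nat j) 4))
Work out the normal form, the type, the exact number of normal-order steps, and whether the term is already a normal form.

resulting normal form:
  refl (Eq (Eq Nat 4 4) (refl Nat 4) (refl Nat 4)) (refl (Eq Nat 4 4) (refl Nat 4))
inferred type:
  Eq (Eq (Eq Nat 4 4) (refl Nat 4) (refl Nat 4)) (refl (Eq Nat 4 4) (refl Nat 4)) (refl (Eq Nat 4 4) (refl Nat 4))
steps to reach normal form (normal order): 3
started in normal form: no
first redex: a beta-redex


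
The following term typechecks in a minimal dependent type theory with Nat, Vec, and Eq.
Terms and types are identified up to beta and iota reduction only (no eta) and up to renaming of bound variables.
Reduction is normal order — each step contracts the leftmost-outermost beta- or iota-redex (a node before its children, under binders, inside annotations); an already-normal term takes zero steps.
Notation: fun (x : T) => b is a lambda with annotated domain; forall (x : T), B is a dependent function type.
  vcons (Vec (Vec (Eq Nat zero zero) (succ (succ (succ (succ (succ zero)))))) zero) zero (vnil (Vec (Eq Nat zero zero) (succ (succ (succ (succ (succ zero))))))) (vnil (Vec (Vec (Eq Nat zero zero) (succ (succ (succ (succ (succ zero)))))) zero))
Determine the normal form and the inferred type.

resulting normal form:
  vcons (Vec (Vec (Eq Nat zero zero) (succ (succ (succ (succ (succ zero)))))) zero) zero (vnil (Vec (Eq Nat zero zero) (succ (succ (succ (succ (succ zero))))))) (vnil (Vec (Vec (Eq Nat zero zero) (succ (succ (succ (succ (succ zero)))))) zero))
the term's type:
  Vec (Vec (Vec (Eq Nat zero zero) (succ (succ (succ (succ (succ zero)))))) zero) (succ zero)


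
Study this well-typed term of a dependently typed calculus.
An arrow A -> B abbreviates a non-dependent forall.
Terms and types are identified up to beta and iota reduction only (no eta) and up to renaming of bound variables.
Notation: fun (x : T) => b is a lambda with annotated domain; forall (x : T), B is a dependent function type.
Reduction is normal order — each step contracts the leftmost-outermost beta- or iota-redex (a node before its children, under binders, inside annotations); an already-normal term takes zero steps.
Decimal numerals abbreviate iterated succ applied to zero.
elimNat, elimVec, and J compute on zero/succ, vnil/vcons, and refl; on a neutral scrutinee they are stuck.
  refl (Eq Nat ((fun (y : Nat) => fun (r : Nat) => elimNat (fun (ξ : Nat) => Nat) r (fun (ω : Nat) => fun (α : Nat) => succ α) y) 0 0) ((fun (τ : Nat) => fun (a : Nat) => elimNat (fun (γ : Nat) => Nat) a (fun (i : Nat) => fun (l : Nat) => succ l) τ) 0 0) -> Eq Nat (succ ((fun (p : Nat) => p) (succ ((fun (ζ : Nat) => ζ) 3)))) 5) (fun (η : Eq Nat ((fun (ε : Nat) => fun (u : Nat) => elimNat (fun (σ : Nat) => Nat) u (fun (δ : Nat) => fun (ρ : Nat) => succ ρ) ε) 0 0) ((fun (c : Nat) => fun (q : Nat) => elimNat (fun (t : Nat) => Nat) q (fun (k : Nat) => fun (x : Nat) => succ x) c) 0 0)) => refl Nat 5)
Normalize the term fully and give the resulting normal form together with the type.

resulting normal form:
  refl (Eq Nat 0 0 -> Eq Nat 5 5) (fun (y : Eq Nat 0 0) => refl Nat 5)
the term's type:
  Eq (Eq Nat 0 0 -> Eq Nat 5 5) (fun (y : Eq Nat 0 0) => refl Nat 5) (fun (r : Eq Nat 0 0) => refl Nat 5)


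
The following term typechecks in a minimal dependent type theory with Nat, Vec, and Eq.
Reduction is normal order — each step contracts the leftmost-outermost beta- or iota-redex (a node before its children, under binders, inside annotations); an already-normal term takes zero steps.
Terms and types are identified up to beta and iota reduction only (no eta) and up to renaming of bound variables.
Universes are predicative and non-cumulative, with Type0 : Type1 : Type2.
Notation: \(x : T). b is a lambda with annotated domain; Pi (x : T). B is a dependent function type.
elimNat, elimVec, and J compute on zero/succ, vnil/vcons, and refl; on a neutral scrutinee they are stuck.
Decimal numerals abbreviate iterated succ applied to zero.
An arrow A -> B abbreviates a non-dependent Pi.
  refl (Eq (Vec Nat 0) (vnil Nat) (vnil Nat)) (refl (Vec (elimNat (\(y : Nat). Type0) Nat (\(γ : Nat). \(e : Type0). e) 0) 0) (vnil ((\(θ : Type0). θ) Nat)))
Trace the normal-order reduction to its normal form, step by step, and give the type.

reduction (normal order):
  refl (Eq (Vec Nat 0) (vnil Nat) (vnil Nat)) (refl (Vec (elimNat (\(y : Nat). Type0) Nat (\(γ : Nat). \(e : Type0). e) 0) 0) (vnil ((\(θ : Type0). θ) Nat)))
  ~> refl (Eq (Vec Nat 0) (vnil Nat) (vnil Nat)) (refl (Vec Nat 0) (vnil ((\(y : Type0). y) Nat)))
  ~> refl (Eq (Vec Nat 0) (vnil Nat) (vnil Nat)) (refl (Vec Nat 0) (vnil Nat))
inferred type:
  Eq (Eq (Vec Nat 0) (vnil Nat) (vnil Nat)) (refl (Vec Nat 0) (vnil Nat)) (refl (Vec Nat 0) (vnil Nat))


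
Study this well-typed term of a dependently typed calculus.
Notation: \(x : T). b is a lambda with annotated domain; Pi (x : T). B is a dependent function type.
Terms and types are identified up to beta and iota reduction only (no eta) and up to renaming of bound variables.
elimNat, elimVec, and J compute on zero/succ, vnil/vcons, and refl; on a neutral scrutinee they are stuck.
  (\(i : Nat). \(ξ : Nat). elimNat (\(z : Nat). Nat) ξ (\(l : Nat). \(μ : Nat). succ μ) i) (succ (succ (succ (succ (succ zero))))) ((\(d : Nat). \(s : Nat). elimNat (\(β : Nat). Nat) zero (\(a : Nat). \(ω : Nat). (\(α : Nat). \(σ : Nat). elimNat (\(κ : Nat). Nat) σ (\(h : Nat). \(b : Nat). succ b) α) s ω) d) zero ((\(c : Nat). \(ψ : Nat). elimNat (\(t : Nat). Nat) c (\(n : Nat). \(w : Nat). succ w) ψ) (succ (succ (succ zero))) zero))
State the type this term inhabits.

inferred type:
  Nat


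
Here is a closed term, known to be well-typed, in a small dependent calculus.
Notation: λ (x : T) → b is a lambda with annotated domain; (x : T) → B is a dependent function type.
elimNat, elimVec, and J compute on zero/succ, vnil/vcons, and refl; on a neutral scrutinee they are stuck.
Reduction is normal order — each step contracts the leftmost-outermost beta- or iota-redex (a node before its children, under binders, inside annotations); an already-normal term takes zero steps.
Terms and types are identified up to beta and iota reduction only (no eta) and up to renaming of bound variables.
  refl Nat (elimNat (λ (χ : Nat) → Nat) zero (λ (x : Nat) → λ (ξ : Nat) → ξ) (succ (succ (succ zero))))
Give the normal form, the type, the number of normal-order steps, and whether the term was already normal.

resulting normal form:
  refl Nat zero
inferred type:
  Eq Nat zero zero
reduction steps (normal order): 10
started in normal form: no
first redex: an elimNat iota-redex


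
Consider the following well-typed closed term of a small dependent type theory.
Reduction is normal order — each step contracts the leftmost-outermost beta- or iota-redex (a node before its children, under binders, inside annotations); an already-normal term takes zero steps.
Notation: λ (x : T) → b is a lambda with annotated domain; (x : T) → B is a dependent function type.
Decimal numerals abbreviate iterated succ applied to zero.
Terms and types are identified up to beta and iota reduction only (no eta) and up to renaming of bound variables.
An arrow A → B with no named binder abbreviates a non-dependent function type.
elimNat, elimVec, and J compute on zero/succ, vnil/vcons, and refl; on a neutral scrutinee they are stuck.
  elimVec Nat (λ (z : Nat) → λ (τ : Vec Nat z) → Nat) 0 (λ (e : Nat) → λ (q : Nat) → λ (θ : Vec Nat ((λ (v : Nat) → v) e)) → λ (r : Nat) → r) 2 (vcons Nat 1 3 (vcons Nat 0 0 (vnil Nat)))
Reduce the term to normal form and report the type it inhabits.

resulting normal form:
  0
type:
  Nat
observation: normalization takes exactly 11 steps under the normal-order strategy.


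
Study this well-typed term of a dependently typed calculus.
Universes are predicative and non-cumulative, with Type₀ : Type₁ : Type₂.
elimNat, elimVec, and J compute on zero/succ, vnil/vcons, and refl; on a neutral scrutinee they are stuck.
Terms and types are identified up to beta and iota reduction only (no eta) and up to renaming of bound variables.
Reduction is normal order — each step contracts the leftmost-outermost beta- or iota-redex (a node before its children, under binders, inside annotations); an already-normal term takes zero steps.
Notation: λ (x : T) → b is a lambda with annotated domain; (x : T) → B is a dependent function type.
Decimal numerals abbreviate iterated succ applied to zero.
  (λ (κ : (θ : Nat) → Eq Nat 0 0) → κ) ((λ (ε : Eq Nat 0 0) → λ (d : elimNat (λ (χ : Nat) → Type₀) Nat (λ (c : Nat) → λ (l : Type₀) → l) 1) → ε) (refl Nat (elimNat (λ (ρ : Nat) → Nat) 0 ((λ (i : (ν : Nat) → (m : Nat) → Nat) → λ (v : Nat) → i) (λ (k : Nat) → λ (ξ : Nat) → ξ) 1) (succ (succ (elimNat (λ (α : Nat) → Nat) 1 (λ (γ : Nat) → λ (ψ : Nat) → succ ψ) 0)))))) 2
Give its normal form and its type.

normal form:
  refl Nat 0
the term's type:
  Eq Nat 0 0
observation: the first redex contracted is a beta-redex; the normal form is reached in 20 normal-order steps.


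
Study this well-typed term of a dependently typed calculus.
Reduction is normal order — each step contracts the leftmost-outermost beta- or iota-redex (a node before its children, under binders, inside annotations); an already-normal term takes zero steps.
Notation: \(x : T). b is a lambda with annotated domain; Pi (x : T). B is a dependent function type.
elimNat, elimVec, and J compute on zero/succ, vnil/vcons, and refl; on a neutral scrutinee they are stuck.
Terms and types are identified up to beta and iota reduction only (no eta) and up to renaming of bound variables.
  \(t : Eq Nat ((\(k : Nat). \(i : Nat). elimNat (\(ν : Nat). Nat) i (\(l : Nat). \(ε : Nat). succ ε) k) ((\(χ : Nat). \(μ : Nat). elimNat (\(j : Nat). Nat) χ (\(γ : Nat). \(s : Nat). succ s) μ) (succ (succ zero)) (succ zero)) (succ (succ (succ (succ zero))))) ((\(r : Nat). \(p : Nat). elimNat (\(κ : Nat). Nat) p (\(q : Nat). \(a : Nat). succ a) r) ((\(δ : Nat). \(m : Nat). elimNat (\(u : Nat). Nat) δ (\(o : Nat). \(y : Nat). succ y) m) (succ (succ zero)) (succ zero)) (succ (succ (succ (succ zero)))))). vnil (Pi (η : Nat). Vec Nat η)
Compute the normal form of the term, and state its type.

resulting normal form:
  \(t : Eq Nat (succ (succ (succ (succ (succ (succ (succ zero))))))) (succ (succ (succ (succ (succ (succ (succ zero)))))))). vnil (Pi (k : Nat). Vec Nat k)
inferred type:
  Pi (t : Eq Nat (succ (succ (succ (succ (succ (succ (succ zero))))))) (succ (succ (succ (succ (succ (succ (succ zero)))))))). Vec (Pi (k : Nat). Vec Nat k) zero


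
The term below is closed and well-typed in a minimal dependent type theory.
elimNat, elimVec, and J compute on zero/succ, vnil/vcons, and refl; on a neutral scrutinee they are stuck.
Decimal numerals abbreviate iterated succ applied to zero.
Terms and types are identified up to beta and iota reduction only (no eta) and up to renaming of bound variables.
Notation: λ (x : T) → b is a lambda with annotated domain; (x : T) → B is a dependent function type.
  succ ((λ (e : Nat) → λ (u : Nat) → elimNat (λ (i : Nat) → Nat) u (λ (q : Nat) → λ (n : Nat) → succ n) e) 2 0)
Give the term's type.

the term's type:
  Nat


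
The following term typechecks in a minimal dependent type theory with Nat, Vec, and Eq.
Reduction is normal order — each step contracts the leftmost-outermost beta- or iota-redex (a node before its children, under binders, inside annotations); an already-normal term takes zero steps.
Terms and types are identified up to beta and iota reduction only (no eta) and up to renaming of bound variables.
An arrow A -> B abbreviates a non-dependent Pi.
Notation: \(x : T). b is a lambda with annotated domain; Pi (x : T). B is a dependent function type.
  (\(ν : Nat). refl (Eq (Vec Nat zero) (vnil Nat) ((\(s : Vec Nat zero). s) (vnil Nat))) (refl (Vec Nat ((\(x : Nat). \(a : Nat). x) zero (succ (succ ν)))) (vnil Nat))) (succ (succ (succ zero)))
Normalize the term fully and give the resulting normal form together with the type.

normal form:
  refl (Eq (Vec Nat zero) (vnil Nat) (vnil Nat)) (refl (Vec Nat zero) (vnil Nat))
the term's type:
  Eq (Eq (Vec Nat zero) (vnil Nat) (vnil Nat)) (refl (Vec Nat zero) (vnil Nat)) (refl (Vec Nat zero) (vnil Nat))
observation: 4 normal-order steps normalize the term, beginning with a beta-redex.


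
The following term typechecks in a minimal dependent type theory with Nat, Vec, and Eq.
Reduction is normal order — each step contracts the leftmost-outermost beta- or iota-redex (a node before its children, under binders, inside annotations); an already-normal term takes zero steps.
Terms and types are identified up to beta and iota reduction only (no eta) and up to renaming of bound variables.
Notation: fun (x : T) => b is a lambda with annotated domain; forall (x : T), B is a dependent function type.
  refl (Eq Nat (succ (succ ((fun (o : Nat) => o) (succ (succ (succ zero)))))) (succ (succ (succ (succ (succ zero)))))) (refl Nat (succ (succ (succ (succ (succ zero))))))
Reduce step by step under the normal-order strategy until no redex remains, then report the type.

normal-order reduction sequence:
  refl (Eq Nat (succ (succ ((fun (o : Nat) => o) (succ (succ (succ zero)))))) (succ (succ (succ (succ (succ zero)))))) (refl Nat (succ (succ (succ (succ (succ zero))))))
  ~> refl (Eq Nat (succ (succ (succ (succ (succ zero))))) (succ (succ (succ (succ (succ zero)))))) (refl Nat (succ (succ (succ (succ (succ zero))))))
type:
  Eq (Eq Nat (succ (succ (succ (succ (succ zero))))) (succ (succ (succ (succ (succ zero)))))) (refl Nat (succ (succ (succ (succ (succ zero)))))) (refl Nat (succ (succ (succ (succ (succ zero))))))


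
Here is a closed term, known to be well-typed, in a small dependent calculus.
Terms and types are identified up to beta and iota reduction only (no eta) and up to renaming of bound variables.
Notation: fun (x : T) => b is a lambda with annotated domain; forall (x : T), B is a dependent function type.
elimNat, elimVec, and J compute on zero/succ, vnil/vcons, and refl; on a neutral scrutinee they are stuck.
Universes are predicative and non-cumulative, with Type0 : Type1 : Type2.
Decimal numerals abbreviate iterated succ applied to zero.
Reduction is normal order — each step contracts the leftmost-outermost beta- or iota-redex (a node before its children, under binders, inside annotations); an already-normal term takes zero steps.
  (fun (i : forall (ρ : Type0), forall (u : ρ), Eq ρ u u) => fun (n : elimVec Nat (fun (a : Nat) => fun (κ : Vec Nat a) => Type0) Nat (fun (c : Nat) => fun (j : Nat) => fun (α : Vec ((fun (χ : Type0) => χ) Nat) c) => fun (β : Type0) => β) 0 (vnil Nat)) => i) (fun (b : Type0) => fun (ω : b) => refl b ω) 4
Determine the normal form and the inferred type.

resulting normal form:
  fun (i : Type0) => fun (ρ : i) => refl i ρ
the term's type:
  forall (i : Type0), forall (ρ : i), Eq i ρ ρ
observation: the first redex contracted is a beta-redex; the normal form is reached in 2 normal-order steps.


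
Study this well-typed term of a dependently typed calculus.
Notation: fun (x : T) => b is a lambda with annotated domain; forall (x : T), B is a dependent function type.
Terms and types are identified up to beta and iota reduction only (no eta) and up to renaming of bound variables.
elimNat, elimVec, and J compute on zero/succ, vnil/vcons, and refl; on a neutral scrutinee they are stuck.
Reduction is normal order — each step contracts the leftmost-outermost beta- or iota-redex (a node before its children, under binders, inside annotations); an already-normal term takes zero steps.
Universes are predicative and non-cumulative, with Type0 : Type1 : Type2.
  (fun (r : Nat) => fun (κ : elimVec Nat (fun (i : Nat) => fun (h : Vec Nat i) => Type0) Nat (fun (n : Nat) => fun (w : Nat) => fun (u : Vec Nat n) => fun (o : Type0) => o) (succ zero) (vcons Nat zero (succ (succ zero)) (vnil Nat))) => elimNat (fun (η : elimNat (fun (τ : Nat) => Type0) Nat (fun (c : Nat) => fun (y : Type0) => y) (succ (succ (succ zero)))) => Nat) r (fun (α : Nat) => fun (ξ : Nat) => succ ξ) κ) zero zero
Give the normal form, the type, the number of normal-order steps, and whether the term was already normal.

reduced normal form:
  zero
inferred type:
  Nat
normal-order step count: 3
term was already normal: no
first redex: a beta-redex


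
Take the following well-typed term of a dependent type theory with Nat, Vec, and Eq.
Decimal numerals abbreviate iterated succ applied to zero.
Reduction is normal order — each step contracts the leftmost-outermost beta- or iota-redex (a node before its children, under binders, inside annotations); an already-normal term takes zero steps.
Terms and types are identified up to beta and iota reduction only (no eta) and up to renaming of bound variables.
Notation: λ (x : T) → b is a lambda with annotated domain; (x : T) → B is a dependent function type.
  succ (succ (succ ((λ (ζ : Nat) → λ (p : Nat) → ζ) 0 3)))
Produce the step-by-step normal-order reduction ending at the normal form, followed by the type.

reduction (normal order):
  succ (succ (succ ((λ (ζ : Nat) → λ (p : Nat) → ζ) 0 3)))
  ~> succ (succ (succ ((λ (ζ : Nat) → 0) 3)))
  ~> 3
type:
  Nat


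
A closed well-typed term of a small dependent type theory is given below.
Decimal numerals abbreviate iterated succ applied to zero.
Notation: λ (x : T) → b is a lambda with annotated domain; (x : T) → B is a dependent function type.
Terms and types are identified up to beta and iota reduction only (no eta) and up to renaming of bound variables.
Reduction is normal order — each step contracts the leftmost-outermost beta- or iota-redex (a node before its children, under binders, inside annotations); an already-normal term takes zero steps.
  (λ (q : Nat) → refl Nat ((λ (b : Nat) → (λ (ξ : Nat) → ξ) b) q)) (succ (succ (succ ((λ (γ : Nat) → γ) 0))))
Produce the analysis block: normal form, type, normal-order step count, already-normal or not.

normal form:
  refl Nat 3
type:
  Eq Nat 3 3
steps to reach normal form (normal order): 4
started in normal form: no
first contracted redex: a beta-redex


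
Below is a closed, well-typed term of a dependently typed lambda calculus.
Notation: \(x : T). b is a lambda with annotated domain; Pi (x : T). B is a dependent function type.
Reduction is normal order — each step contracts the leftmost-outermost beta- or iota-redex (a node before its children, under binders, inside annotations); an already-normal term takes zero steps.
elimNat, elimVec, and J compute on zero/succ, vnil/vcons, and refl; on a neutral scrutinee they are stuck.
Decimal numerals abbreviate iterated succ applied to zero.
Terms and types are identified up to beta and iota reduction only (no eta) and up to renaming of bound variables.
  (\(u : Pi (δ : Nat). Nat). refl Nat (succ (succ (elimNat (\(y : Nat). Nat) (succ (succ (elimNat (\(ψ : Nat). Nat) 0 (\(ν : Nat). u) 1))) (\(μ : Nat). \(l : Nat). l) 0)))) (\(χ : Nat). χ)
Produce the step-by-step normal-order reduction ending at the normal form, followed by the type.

reduction (normal order):
  (\(u : Pi (δ : Nat). Nat). refl Nat (succ (succ (elimNat (\(y : Nat). Nat) (succ (succ (elimNat (\(ψ : Nat). Nat) 0 (\(ν : Nat). u) 1))) (\(μ : Nat). \(l : Nat). l) 0)))) (\(χ : Nat). χ)
  ~> refl Nat (succ (succ (elimNat (\(u : Nat). Nat) (succ (succ (elimNat (\(δ : Nat). Nat) 0 (\(y : Nat). \(ψ : Nat). ψ) 1))) (\(ν : Nat). \(μ : Nat). μ) 0)))
  ~> refl Nat (succ (succ (succ (succ (elimNat (\(u : Nat). Nat) 0 (\(δ : Nat). \(y : Nat). y) 1)))))
  ~> refl Nat (succ (succ (succ (succ ((\(u : Nat). \(δ : Nat). δ) 0 (elimNat (\(y : Nat). Nat) 0 (\(ψ : Nat). \(ν : Nat). ν) 0))))))
  ~> refl Nat (succ (succ (succ (succ ((\(u : Nat). u) (elimNat (\(δ : Nat). Nat) 0 (\(y : Nat). \(ψ : Nat). ψ) 0))))))
  ~> refl Nat (succ (succ (succ (succ (elimNat (\(u : Nat). Nat) 0 (\(δ : Nat). \(y : Nat). y) 0)))))
  ~> refl Nat 4
inferred type:
  Eq Nat 4 4


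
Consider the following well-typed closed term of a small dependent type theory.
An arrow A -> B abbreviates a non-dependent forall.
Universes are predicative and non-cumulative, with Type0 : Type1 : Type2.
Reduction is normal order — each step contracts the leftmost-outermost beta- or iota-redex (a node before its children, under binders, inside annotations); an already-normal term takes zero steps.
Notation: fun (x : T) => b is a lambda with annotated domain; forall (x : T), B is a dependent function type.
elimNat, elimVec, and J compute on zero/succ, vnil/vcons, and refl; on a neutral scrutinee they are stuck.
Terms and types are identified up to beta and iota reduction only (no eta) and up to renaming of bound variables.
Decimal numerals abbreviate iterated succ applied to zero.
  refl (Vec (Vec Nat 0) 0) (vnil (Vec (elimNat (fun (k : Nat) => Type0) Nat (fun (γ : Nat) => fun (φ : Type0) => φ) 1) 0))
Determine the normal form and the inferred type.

normal form:
  refl (Vec (Vec Nat 0) 0) (vnil (Vec Nat 0))
inferred type:
  Eq (Vec (Vec Nat 0) 0) (vnil (Vec Nat 0)) (vnil (Vec Nat 0))
observation: 4 normal-order steps separate the term from its normal form.


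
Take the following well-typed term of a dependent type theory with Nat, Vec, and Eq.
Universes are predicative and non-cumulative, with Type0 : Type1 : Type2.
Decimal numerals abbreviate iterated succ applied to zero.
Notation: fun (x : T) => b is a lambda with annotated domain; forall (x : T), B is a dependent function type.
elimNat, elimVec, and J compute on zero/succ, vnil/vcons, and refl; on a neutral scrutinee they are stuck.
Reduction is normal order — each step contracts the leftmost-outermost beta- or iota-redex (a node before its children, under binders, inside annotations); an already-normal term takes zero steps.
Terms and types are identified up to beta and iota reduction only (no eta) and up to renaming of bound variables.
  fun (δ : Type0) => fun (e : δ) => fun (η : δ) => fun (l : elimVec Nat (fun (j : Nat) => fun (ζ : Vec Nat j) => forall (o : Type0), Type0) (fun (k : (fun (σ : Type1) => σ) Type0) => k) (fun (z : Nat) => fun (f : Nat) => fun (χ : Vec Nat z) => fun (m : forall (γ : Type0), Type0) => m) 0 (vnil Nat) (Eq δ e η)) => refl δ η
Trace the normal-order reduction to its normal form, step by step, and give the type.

normal-order reduction:
  fun (δ : Type0) => fun (e : δ) => fun (η : δ) => fun (l : elimVec Nat (fun (j : Nat) => fun (ζ : Vec Nat j) => forall (o : Type0), Type0) (fun (k : (fun (σ : Type1) => σ) Type0) => k) (fun (z : Nat) => fun (f : Nat) => fun (χ : Vec Nat z) => fun (m : forall (γ : Type0), Type0) => m) 0 (vnil Nat) (Eq δ e η)) => refl δ η
  ~> fun (δ : Type0) => fun (e : δ) => fun (η : δ) => fun (l : (fun (j : (fun (ζ : Type1) => ζ) Type0) => j) (Eq δ e η)) => refl δ η
  ~> fun (δ : Type0) => fun (e : δ) => fun (η : δ) => fun (l : Eq δ e η) => refl δ η
inferred type:
  forall (δ : Type0), forall (e : δ), forall (η : δ), forall (l : Eq δ e η), Eq δ η η


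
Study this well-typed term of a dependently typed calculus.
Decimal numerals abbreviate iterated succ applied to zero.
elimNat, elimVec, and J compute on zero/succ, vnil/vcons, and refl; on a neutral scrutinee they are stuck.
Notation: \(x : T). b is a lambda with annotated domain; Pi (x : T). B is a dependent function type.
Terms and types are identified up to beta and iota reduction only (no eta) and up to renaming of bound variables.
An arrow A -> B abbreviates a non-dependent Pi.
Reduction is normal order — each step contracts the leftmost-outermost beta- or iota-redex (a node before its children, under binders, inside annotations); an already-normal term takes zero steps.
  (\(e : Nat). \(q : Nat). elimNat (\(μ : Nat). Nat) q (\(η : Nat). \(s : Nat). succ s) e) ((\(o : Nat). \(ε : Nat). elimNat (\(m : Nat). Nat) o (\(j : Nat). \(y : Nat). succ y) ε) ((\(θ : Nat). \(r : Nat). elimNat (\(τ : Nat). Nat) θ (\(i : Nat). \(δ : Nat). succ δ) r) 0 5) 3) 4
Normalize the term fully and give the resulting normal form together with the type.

normal form:
  12
type:
  Nat


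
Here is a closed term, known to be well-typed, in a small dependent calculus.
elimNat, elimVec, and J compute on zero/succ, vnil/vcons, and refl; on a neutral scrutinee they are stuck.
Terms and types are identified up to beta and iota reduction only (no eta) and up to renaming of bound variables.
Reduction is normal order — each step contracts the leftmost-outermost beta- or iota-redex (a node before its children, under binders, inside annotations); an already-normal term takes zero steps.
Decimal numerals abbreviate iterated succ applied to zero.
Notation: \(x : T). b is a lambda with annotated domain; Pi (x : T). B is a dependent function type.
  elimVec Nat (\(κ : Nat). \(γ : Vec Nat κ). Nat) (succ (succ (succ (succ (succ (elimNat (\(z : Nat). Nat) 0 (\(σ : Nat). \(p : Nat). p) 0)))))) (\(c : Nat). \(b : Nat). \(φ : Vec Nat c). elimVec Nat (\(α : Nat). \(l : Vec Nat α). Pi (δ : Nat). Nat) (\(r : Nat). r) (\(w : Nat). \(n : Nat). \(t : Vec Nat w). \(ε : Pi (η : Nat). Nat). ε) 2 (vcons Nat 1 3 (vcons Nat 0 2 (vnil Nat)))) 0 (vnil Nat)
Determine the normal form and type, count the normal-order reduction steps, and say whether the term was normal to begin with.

normal form:
  5
the term's type:
  Nat
normal-order step count: 2
term was already normal: no
first contracted redex: an elimVec iota-redex
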